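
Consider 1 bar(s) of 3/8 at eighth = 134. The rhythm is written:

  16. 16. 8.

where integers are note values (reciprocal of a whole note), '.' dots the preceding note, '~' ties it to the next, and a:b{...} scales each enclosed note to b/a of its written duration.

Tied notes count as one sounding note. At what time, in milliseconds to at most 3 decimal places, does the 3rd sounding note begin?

1. 0.0ms @ 0 + 335.821ms (3/4)
2. 335.821ms @ 3/4 + 335.821ms (3/4)
3. 671.642ms @ 3/2 + 671.642ms (3/2)

note 3 onset = 3/2b = 671.642ms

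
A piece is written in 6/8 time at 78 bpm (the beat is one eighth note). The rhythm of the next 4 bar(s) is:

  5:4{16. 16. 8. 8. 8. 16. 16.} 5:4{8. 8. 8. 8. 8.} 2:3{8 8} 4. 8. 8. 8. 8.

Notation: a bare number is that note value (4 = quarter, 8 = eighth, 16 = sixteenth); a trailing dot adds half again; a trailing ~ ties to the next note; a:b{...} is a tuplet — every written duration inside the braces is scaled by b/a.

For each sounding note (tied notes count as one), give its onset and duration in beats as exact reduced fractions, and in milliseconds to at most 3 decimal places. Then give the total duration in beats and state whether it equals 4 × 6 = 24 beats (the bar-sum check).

1) 0.0ms=0b +461.538ms=3/5b
2) 461.538ms=3/5b +461.538ms=3/5b
3) 923.077ms=6/5b +923.077ms=6/5b
4) 1846.154ms=12/5b +923.077ms=6/5b
5) 2769.231ms=18/5b +923.077ms=6/5b
6) 3692.308ms=24/5b +461.538ms=3/5b
7) 4153.846ms=27/5b +461.538ms=3/5b
8) 4615.385ms=6b +923.077ms=6/5b
9) 5538.462ms=36/5b +923.077ms=6/5b
10) 6461.538ms=42/5b +923.077ms=6/5b
11) 7384.615ms=48/5b +923.077ms=6/5b
12) 8307.692ms=54/5b +923.077ms=6/5b
13) 9230.769ms=12b +1153.846ms=3/2b
14) 10384.615ms=27/2b +1153.846ms=3/2b
15) 11538.462ms=15b +2307.692ms=3b
16) 13846.154ms=18b +1153.846ms=3/2b
17) 15000.0ms=39/2b +1153.846ms=3/2b
18) 16153.846ms=21b +1153.846ms=3/2b
19) 17307.692ms=45/2b +1153.846ms=3/2b
Σ=24b of 24 (78bpm 6/8) — PASS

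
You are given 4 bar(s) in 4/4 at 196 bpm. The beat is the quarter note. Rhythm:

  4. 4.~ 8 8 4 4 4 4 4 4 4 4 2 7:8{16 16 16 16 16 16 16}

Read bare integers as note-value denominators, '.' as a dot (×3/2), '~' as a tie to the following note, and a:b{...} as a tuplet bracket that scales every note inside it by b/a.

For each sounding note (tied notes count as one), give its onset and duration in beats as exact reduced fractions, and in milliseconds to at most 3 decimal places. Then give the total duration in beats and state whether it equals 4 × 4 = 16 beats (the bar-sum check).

1) 0.0ms=0b +459.184ms=3/2b
2) 459.184ms=3/2b +612.245ms=2b
3) 1071.429ms=7/2b +153.061ms=1/2b
4) 1224.49ms=4b +306.122ms=1b
5) 1530.612ms=5b +306.122ms=1b
6) 1836.735ms=6b +306.122ms=1b
7) 2142.857ms=7b +306.122ms=1b
8) 2448.98ms=8b +306.122ms=1b
9) 2755.102ms=9b +306.122ms=1b
10) 3061.224ms=10b +306.122ms=1b
11) 3367.347ms=11b +306.122ms=1b
12) 3673.469ms=12b +612.245ms=2b
13) 4285.714ms=14b +87.464ms=2/7b
14) 4373.178ms=100/7b +87.464ms=2/7b
15) 4460.641ms=102/7b +87.464ms=2/7b
16) 4548.105ms=104/7b +87.464ms=2/7b
17) 4635.569ms=106/7b +87.464ms=2/7b
18) 4723.032ms=108/7b +87.464ms=2/7b
19) 4810.496ms=110/7b +87.464ms=2/7b
Σ=16b of 16 (196bpm 4/4) — PASS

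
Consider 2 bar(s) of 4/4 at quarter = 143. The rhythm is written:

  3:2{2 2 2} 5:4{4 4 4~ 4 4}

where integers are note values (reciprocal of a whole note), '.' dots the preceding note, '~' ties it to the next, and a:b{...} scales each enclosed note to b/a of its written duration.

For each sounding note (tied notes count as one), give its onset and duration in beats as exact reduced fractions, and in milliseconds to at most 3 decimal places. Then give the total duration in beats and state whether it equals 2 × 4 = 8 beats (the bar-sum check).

1) 0.0ms=0b +559.441ms=4/3b
2) 559.441ms=4/3b +559.441ms=4/3b
3) 1118.881ms=8/3b +559.441ms=4/3b
4) 1678.322ms=4b +335.664ms=4/5b
5) 2013.986ms=24/5b +335.664ms=4/5b
6) 2349.65ms=28/5b +671.329ms=8/5b
7) 3020.979ms=36/5b +335.664ms=4/5b
Σ=8b of 8 (143bpm 4/4) — PASS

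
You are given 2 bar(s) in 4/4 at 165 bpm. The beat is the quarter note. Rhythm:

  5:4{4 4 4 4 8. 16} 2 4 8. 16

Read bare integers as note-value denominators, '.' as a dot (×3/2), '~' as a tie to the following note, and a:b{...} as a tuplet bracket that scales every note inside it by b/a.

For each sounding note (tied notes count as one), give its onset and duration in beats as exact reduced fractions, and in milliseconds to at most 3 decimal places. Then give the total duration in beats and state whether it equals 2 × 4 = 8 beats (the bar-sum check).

1) 0.0ms=0b +290.909ms=4/5b
2) 290.909ms=4/5b +290.909ms=4/5b
3) 581.818ms=8/5b +290.909ms=4/5b
4) 872.727ms=12/5b +290.909ms=4/5b
5) 1163.636ms=16/5b +218.182ms=3/5b
6) 1381.818ms=19/5b +72.727ms=1/5b
7) 1454.545ms=4b +727.273ms=2b
8) 2181.818ms=6b +363.636ms=1b
9) 2545.455ms=7b +272.727ms=3/4b
10) 2818.182ms=31/4b +90.909ms=1/4b
Σ=8b of 8 (165bpm 4/4) — PASS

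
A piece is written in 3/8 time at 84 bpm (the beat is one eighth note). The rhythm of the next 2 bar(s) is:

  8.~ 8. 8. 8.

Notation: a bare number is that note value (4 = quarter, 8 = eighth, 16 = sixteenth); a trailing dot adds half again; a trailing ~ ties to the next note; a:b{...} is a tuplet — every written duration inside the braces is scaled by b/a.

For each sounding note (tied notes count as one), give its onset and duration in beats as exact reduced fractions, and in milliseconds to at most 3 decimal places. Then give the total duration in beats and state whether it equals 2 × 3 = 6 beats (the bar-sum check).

1) 0.0ms=0b +2142.857ms=3b
2) 2142.857ms=3b +1071.429ms=3/2b
3) 3214.286ms=9/2b +1071.429ms=3/2b
Σ=6b of 6 (84bpm 3/8) — PASS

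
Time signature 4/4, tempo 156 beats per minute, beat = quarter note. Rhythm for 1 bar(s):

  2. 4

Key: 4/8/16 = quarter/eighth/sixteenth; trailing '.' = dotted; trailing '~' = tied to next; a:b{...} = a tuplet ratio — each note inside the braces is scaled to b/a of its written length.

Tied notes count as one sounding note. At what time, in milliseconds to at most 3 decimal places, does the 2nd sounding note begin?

1. 0.0ms @ 0 + 1153.846ms (3)
2. 1153.846ms @ 3 + 384.615ms (1)

note 2 onset = 3b = 1153.846ms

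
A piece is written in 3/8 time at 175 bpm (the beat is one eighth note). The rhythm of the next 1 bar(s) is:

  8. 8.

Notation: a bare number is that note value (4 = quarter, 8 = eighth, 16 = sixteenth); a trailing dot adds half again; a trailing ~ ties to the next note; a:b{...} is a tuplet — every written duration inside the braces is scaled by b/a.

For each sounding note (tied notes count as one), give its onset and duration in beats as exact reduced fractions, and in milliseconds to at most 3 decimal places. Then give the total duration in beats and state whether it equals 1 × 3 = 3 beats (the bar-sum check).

1) 0.0ms=0b +514.286ms=3/2b
2) 514.286ms=3/2b +514.286ms=3/2b
Σ=3b of 3 (175bpm 3/8) — PASS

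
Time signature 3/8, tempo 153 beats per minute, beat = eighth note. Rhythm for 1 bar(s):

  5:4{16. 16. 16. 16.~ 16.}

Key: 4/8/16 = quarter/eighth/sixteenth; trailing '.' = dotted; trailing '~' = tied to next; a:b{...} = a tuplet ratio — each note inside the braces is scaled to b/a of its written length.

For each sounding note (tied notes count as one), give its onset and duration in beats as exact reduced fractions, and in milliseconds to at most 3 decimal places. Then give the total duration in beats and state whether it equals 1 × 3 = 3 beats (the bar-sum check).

1) 0.0ms=0b +235.294ms=3/5b
2) 235.294ms=3/5b +235.294ms=3/5b
3) 470.588ms=6/5b +235.294ms=3/5b
4) 705.882ms=9/5b +470.588ms=6/5b
Σ=3b of 3 (153bpm 3/8) — PASS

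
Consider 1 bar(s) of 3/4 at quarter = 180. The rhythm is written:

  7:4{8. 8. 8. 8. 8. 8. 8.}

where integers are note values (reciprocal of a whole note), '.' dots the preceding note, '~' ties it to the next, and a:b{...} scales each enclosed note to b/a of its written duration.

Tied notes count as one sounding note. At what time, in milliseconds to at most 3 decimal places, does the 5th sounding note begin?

1. 0.0ms @ 0 + 142.857ms (3/7)
2. 142.857ms @ 3/7 + 142.857ms (3/7)
3. 285.714ms @ 6/7 + 142.857ms (3/7)
4. 428.571ms @ 9/7 + 142.857ms (3/7)
5. 571.429ms @ 12/7 + 142.857ms (3/7)
6. 714.286ms @ 15/7 + 142.857ms (3/7)
7. 857.143ms @ 18/7 + 142.857ms (3/7)

note 5 onset = 12/7b = 571.429ms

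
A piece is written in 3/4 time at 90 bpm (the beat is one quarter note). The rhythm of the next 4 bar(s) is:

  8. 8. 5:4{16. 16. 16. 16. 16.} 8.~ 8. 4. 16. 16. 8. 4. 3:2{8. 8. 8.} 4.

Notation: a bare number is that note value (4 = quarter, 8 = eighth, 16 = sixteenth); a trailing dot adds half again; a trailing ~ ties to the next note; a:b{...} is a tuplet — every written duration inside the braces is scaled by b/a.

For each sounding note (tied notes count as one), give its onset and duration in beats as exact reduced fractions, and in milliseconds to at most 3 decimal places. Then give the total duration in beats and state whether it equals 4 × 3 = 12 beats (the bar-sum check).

1) 0.0ms=0b +500.0ms=3/4b
2) 500.0ms=3/4b +500.0ms=3/4b
3) 1000.0ms=3/2b +200.0ms=3/10b
4) 1200.0ms=9/5b +200.0ms=3/10b
5) 1400.0ms=21/10b +200.0ms=3/10b
6) 1600.0ms=12/5b +200.0ms=3/10b
7) 1800.0ms=27/10b +200.0ms=3/10b
8) 2000.0ms=3b +1000.0ms=3/2b
9) 3000.0ms=9/2b +1000.0ms=3/2b
10) 4000.0ms=6b +250.0ms=3/8b
11) 4250.0ms=51/8b +250.0ms=3/8b
12) 4500.0ms=27/4b +500.0ms=3/4b
13) 5000.0ms=15/2b +1000.0ms=3/2b
14) 6000.0ms=9b +333.333ms=1/2b
15) 6333.333ms=19/2b +333.333ms=1/2b
16) 6666.667ms=10b +333.333ms=1/2b
17) 7000.0ms=21/2b +1000.0ms=3/2b
Σ=12b of 12 (90bpm 3/4) — PASS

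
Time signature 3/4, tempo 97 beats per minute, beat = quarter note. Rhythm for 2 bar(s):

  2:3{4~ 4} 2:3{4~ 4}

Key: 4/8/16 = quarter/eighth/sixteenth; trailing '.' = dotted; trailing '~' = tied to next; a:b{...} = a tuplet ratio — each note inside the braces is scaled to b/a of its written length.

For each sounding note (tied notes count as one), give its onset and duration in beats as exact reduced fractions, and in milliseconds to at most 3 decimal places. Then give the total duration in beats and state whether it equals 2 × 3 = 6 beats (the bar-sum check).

1) 0.0ms=0b +1855.67ms=3b
2) 1855.67ms=3b +1855.67ms=3b
Σ=6b of 6 (97bpm 3/4) — PASS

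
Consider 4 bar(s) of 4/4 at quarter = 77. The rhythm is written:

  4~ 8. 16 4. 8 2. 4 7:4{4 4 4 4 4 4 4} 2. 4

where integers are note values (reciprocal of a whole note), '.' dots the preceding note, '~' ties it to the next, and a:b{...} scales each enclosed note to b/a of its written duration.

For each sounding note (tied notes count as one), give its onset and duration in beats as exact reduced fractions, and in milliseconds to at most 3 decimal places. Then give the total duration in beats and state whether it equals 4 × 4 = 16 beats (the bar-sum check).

1) 0.0ms=0b +1363.636ms=7/4b
2) 1363.636ms=7/4b +194.805ms=1/4b
3) 1558.442ms=2b +1168.831ms=3/2b
4) 2727.273ms=7/2b +389.61ms=1/2b
5) 3116.883ms=4b +2337.662ms=3b
6) 5454.545ms=7b +779.221ms=1b
7) 6233.766ms=8b +445.269ms=4/7b
8) 6679.035ms=60/7b +445.269ms=4/7b
9) 7124.304ms=64/7b +445.269ms=4/7b
10) 7569.573ms=68/7b +445.269ms=4/7b
11) 8014.842ms=72/7b +445.269ms=4/7b
12) 8460.111ms=76/7b +445.269ms=4/7b
13) 8905.38ms=80/7b +445.269ms=4/7b
14) 9350.649ms=12b +2337.662ms=3b
15) 11688.312ms=15b +779.221ms=1b
Σ=16b of 16 (77bpm 4/4) — PASS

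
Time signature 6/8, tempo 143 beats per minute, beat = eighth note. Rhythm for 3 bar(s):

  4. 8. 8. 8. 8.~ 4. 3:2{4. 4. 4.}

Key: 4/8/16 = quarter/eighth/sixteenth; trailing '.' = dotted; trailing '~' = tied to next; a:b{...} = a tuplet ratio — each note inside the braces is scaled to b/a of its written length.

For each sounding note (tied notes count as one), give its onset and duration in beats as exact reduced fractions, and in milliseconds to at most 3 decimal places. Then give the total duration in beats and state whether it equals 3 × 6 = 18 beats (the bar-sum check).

1) 0.0ms=0b +1258.741ms=3b
2) 1258.741ms=3b +629.371ms=3/2b
3) 1888.112ms=9/2b +629.371ms=3/2b
4) 2517.483ms=6b +629.371ms=3/2b
5) 3146.853ms=15/2b +1888.112ms=9/2b
6) 5034.965ms=12b +839.161ms=2b
7) 5874.126ms=14b +839.161ms=2b
8) 6713.287ms=16b +839.161ms=2b
Σ=18b of 18 (143bpm 6/8) — PASS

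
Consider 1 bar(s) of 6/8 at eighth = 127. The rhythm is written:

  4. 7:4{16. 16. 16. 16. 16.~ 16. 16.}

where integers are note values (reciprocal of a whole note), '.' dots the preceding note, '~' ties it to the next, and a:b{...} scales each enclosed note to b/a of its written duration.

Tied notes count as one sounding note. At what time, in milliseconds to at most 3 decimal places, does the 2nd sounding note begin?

1. 0.0ms @ 0 + 1417.323ms (3)
2. 1417.323ms @ 3 + 202.475ms (3/7)
3. 1619.798ms @ 24/7 + 202.475ms (3/7)
4. 1822.272ms @ 27/7 + 202.475ms (3/7)
5. 2024.747ms @ 30/7 + 202.475ms (3/7)
6. 2227.222ms @ 33/7 + 404.949ms (6/7)
7. 2632.171ms @ 39/7 + 202.475ms (3/7)

note 2 onset = 3b = 1417.323ms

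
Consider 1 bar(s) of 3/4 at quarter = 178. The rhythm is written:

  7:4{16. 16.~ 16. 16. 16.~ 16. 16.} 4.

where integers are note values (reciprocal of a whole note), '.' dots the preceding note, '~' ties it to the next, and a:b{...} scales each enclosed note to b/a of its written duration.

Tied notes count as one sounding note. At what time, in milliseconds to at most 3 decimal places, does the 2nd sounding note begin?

1. 0.0ms @ 0 + 72.231ms (3/14)
2. 72.231ms @ 3/14 + 144.462ms (3/7)
3. 216.693ms @ 9/14 + 72.231ms (3/14)
4. 288.925ms @ 6/7 + 144.462ms (3/7)
5. 433.387ms @ 9/7 + 72.231ms (3/14)
6. 505.618ms @ 3/2 + 505.618ms (3/2)

note 2 onset = 3/14b = 72.231ms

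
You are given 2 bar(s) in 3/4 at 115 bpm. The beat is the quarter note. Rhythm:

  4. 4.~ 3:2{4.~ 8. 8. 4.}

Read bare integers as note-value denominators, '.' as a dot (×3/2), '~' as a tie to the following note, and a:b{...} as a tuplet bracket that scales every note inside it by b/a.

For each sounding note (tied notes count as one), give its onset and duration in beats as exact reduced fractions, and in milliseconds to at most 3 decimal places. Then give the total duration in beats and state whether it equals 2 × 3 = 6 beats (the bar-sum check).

1) 0.0ms=0b +782.609ms=3/2b
2) 782.609ms=3/2b +1565.217ms=3b
3) 2347.826ms=9/2b +260.87ms=1/2b
4) 2608.696ms=5b +521.739ms=1b
Σ=6b of 6 (115bpm 3/4) — PASS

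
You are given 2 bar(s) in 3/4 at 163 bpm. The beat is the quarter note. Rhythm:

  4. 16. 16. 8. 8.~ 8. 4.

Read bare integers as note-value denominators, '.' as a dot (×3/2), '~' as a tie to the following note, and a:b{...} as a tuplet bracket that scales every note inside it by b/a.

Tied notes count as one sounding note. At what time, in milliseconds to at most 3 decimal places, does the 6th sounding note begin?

note 6 onset = 9/2b = 1656.442ms

1. 0.0ms @ 0 + 552.147ms (3/2)
2. 552.147ms @ 3/2 + 138.037ms (3/8)
3. 690.184ms @ 15/8 + 138.037ms (3/8)
4. 828.221ms @ 9/4 + 276.074ms (3/4)
5. 1104.294ms @ 3 + 552.147ms (3/2)
6. 1656.442ms @ 9/2 + 552.147ms (3/2)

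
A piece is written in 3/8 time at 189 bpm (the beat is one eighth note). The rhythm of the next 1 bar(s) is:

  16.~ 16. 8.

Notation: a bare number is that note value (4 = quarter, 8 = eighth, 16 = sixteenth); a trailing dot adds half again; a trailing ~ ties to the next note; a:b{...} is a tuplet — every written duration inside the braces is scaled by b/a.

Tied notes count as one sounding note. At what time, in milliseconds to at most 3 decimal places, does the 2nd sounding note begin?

note 2 onset = 3/2b = 476.19ms

1. 0.0ms @ 0 + 476.19ms (3/2)
2. 476.19ms @ 3/2 + 476.19ms (3/2)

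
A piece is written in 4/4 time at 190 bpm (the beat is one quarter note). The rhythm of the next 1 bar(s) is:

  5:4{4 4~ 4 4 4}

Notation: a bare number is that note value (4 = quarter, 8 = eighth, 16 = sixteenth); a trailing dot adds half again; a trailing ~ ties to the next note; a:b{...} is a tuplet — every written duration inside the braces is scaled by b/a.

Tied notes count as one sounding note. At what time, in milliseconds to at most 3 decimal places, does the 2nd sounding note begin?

note 2 onset = 4/5b = 252.632ms

1. 0.0ms @ 0 + 252.632ms (4/5)
2. 252.632ms @ 4/5 + 505.263ms (8/5)
3. 757.895ms @ 12/5 + 252.632ms (4/5)
4. 1010.526ms @ 16/5 + 252.632ms (4/5)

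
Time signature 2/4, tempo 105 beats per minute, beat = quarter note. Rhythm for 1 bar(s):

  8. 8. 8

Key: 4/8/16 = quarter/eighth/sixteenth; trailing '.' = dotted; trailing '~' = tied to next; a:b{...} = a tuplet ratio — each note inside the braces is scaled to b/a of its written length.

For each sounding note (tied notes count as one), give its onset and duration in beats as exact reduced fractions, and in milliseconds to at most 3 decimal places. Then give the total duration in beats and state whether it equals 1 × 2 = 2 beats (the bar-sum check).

1) 0.0ms=0b +428.571ms=3/4b
2) 428.571ms=3/4b +428.571ms=3/4b
3) 857.143ms=3/2b +285.714ms=1/2b
Σ=2b of 2 (105bpm 2/4) — PASS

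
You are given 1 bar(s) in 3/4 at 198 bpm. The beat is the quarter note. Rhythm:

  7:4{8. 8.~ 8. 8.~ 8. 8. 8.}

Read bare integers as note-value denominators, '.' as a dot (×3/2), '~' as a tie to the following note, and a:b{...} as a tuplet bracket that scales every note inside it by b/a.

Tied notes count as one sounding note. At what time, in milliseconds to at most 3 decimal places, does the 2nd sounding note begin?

note 2 onset = 3/7b = 129.87ms

1. 0.0ms @ 0 + 129.87ms (3/7)
2. 129.87ms @ 3/7 + 259.74ms (6/7)
3. 389.61ms @ 9/7 + 259.74ms (6/7)
4. 649.351ms @ 15/7 + 129.87ms (3/7)
5. 779.221ms @ 18/7 + 129.87ms (3/7)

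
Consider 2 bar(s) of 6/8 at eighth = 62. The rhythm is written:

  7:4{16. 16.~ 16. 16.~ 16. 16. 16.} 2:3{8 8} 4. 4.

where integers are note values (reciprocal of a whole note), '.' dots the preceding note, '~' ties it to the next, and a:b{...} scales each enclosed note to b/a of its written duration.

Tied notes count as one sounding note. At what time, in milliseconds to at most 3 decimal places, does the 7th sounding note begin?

1. 0.0ms @ 0 + 414.747ms (3/7)
2. 414.747ms @ 3/7 + 829.493ms (6/7)
3. 1244.24ms @ 9/7 + 829.493ms (6/7)
4. 2073.733ms @ 15/7 + 414.747ms (3/7)
5. 2488.479ms @ 18/7 + 414.747ms (3/7)
6. 2903.226ms @ 3 + 1451.613ms (3/2)
7. 4354.839ms @ 9/2 + 1451.613ms (3/2)
8. 5806.452ms @ 6 + 2903.226ms (3)
9. 8709.677ms @ 9 + 2903.226ms (3)

note 7 onset = 9/2b = 4354.839ms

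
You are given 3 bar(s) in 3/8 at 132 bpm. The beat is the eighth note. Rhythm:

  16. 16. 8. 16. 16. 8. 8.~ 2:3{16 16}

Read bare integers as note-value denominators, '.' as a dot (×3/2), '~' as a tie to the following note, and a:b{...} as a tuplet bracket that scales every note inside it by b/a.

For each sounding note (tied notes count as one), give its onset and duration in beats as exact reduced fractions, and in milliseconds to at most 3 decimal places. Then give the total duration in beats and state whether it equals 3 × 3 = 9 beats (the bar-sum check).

1) 0.0ms=0b +340.909ms=3/4b
2) 340.909ms=3/4b +340.909ms=3/4b
3) 681.818ms=3/2b +681.818ms=3/2b
4) 1363.636ms=3b +340.909ms=3/4b
5) 1704.545ms=15/4b +340.909ms=3/4b
6) 2045.455ms=9/2b +681.818ms=3/2b
7) 2727.273ms=6b +1022.727ms=9/4b
8) 3750.0ms=33/4b +340.909ms=3/4b
Σ=9b of 9 (132bpm 3/8) — PASS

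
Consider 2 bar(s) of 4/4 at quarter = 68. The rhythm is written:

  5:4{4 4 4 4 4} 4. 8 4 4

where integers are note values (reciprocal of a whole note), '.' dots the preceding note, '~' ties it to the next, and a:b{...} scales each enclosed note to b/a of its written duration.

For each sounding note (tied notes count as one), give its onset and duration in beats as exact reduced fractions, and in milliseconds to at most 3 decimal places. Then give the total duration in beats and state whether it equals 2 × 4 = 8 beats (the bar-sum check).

1) 0.0ms=0b +705.882ms=4/5b
2) 705.882ms=4/5b +705.882ms=4/5b
3) 1411.765ms=8/5b +705.882ms=4/5b
4) 2117.647ms=12/5b +705.882ms=4/5b
5) 2823.529ms=16/5b +705.882ms=4/5b
6) 3529.412ms=4b +1323.529ms=3/2b
7) 4852.941ms=11/2b +441.176ms=1/2b
8) 5294.118ms=6b +882.353ms=1b
9) 6176.471ms=7b +882.353ms=1b
Σ=8b of 8 (68bpm 4/4) — PASS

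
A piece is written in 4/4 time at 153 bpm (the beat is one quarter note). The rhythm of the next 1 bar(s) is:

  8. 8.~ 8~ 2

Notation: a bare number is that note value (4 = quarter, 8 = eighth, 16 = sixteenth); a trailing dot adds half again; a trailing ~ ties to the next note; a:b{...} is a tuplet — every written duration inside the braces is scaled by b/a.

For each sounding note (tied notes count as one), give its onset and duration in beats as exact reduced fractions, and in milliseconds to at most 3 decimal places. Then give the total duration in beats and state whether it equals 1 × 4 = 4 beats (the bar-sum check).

1) 0.0ms=0b +294.118ms=3/4b
2) 294.118ms=3/4b +1274.51ms=13/4b
Σ=4b of 4 (153bpm 4/4) — PASS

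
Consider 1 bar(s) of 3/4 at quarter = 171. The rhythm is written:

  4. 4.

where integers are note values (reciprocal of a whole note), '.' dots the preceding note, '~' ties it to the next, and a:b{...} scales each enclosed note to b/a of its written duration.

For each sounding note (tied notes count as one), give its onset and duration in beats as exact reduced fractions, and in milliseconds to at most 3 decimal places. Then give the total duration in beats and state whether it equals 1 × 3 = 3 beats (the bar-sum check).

1) 0.0ms=0b +526.316ms=3/2b
2) 526.316ms=3/2b +526.316ms=3/2b
Σ=3b of 3 (171bpm 3/4) — PASS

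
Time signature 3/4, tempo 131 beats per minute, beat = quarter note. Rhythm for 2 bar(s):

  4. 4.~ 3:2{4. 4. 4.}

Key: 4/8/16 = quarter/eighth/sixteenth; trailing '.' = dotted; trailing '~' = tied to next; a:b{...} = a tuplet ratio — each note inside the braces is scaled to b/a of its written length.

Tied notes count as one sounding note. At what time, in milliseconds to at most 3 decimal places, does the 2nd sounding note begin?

note 2 onset = 3/2b = 687.023ms

1. 0.0ms @ 0 + 687.023ms (3/2)
2. 687.023ms @ 3/2 + 1145.038ms (5/2)
3. 1832.061ms @ 4 + 458.015ms (1)
4. 2290.076ms @ 5 + 458.015ms (1)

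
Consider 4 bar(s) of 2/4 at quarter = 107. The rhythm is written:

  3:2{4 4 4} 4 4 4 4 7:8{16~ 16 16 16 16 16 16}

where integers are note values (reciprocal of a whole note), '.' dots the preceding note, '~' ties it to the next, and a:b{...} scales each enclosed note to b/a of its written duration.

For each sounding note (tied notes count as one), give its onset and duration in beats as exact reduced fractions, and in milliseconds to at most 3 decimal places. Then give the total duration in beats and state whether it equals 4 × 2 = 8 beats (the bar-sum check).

1) 0.0ms=0b +373.832ms=2/3b
2) 373.832ms=2/3b +373.832ms=2/3b
3) 747.664ms=4/3b +373.832ms=2/3b
4) 1121.495ms=2b +560.748ms=1b
5) 1682.243ms=3b +560.748ms=1b
6) 2242.991ms=4b +560.748ms=1b
7) 2803.738ms=5b +560.748ms=1b
8) 3364.486ms=6b +320.427ms=4/7b
9) 3684.913ms=46/7b +160.214ms=2/7b
10) 3845.127ms=48/7b +160.214ms=2/7b
11) 4005.34ms=50/7b +160.214ms=2/7b
12) 4165.554ms=52/7b +160.214ms=2/7b
13) 4325.768ms=54/7b +160.214ms=2/7b
Σ=8b of 8 (107bpm 2/4) — PASS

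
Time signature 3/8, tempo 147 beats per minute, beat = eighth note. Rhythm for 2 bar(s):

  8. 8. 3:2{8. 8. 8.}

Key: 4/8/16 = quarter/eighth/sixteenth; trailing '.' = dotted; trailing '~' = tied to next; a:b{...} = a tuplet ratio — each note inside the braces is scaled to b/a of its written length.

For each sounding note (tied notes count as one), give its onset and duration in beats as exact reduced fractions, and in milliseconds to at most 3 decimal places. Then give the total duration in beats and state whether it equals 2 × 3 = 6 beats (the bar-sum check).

1) 0.0ms=0b +612.245ms=3/2b
2) 612.245ms=3/2b +612.245ms=3/2b
3) 1224.49ms=3b +408.163ms=1b
4) 1632.653ms=4b +408.163ms=1b
5) 2040.816ms=5b +408.163ms=1b
Σ=6b of 6 (147bpm 3/8) — PASS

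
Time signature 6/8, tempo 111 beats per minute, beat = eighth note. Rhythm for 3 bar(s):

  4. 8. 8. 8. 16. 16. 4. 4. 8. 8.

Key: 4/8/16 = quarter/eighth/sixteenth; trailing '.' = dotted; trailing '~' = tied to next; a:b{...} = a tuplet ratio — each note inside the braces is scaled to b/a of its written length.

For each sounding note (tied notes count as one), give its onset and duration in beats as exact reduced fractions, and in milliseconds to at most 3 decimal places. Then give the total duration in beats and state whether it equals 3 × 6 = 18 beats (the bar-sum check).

1) 0.0ms=0b +1621.622ms=3b
2) 1621.622ms=3b +810.811ms=3/2b
3) 2432.432ms=9/2b +810.811ms=3/2b
4) 3243.243ms=6b +810.811ms=3/2b
5) 4054.054ms=15/2b +405.405ms=3/4b
6) 4459.459ms=33/4b +405.405ms=3/4b
7) 4864.865ms=9b +1621.622ms=3b
8) 6486.486ms=12b +1621.622ms=3b
9) 8108.108ms=15b +810.811ms=3/2b
10) 8918.919ms=33/2b +810.811ms=3/2b
Σ=18b of 18 (111bpm 6/8) — PASS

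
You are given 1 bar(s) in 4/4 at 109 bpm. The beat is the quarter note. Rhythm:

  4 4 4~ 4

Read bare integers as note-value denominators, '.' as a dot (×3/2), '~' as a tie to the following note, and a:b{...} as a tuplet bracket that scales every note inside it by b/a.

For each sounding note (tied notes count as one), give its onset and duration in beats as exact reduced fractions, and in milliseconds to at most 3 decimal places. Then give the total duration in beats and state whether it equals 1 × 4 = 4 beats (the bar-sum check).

1) 0.0ms=0b +550.459ms=1b
2) 550.459ms=1b +550.459ms=1b
3) 1100.917ms=2b +1100.917ms=2b
Σ=4b of 4 (109bpm 4/4) — PASS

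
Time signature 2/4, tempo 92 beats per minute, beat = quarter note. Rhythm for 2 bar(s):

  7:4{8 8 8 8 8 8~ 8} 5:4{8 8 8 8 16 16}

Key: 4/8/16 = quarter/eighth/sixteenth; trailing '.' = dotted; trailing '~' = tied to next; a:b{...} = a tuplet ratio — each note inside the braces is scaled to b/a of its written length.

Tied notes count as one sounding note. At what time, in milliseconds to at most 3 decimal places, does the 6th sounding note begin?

note 6 onset = 10/7b = 931.677ms

1. 0.0ms @ 0 + 186.335ms (2/7)
2. 186.335ms @ 2/7 + 186.335ms (2/7)
3. 372.671ms @ 4/7 + 186.335ms (2/7)
4. 559.006ms @ 6/7 + 186.335ms (2/7)
5. 745.342ms @ 8/7 + 186.335ms (2/7)
6. 931.677ms @ 10/7 + 372.671ms (4/7)
7. 1304.348ms @ 2 + 260.87ms (2/5)
8. 1565.217ms @ 12/5 + 260.87ms (2/5)
9. 1826.087ms @ 14/5 + 260.87ms (2/5)
10. 2086.957ms @ 16/5 + 260.87ms (2/5)
11. 2347.826ms @ 18/5 + 130.435ms (1/5)
12. 2478.261ms @ 19/5 + 130.435ms (1/5)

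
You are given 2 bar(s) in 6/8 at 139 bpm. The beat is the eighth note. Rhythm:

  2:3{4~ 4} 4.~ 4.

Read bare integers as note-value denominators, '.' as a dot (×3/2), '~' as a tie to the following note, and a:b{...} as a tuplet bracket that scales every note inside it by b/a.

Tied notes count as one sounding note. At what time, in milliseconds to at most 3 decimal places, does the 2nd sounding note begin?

1. 0.0ms @ 0 + 2589.928ms (6)
2. 2589.928ms @ 6 + 2589.928ms (6)

note 2 onset = 6b = 2589.928ms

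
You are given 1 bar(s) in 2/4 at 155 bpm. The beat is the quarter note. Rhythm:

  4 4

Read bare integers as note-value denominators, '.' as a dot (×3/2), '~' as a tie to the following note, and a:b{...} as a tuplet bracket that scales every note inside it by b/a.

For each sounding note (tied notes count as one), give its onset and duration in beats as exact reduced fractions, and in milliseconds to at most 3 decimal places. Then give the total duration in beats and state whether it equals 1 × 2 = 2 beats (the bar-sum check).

1) 0.0ms=0b +387.097ms=1b
2) 387.097ms=1b +387.097ms=1b
Σ=2b of 2 (155bpm 2/4) — PASS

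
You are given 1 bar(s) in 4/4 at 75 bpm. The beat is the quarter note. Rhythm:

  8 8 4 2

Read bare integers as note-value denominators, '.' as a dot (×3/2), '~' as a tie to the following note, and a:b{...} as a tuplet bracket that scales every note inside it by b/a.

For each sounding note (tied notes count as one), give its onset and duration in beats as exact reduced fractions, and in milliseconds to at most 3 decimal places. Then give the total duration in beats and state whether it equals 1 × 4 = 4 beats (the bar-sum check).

1) 0.0ms=0b +400.0ms=1/2b
2) 400.0ms=1/2b +400.0ms=1/2b
3) 800.0ms=1b +800.0ms=1b
4) 1600.0ms=2b +1600.0ms=2b
Σ=4b of 4 (75bpm 4/4) — PASS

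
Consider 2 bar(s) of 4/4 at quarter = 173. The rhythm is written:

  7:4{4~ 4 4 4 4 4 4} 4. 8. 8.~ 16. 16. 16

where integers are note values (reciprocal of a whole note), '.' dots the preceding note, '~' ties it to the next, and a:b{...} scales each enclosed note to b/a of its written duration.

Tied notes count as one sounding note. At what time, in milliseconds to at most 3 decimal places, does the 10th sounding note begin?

note 10 onset = 59/8b = 2557.803ms

1. 0.0ms @ 0 + 396.367ms (8/7)
2. 396.367ms @ 8/7 + 198.183ms (4/7)
3. 594.55ms @ 12/7 + 198.183ms (4/7)
4. 792.733ms @ 16/7 + 198.183ms (4/7)
5. 990.917ms @ 20/7 + 198.183ms (4/7)
6. 1189.1ms @ 24/7 + 198.183ms (4/7)
7. 1387.283ms @ 4 + 520.231ms (3/2)
8. 1907.514ms @ 11/2 + 260.116ms (3/4)
9. 2167.63ms @ 25/4 + 390.173ms (9/8)
10. 2557.803ms @ 59/8 + 130.058ms (3/8)
11. 2687.861ms @ 31/4 + 86.705ms (1/4)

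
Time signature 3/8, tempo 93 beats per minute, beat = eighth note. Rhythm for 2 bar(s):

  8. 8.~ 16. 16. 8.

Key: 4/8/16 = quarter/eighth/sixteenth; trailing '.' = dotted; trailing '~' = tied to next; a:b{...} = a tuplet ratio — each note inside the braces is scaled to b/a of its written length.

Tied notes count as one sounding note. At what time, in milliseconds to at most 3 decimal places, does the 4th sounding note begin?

1. 0.0ms @ 0 + 967.742ms (3/2)
2. 967.742ms @ 3/2 + 1451.613ms (9/4)
3. 2419.355ms @ 15/4 + 483.871ms (3/4)
4. 2903.226ms @ 9/2 + 967.742ms (3/2)

note 4 onset = 9/2b = 2903.226ms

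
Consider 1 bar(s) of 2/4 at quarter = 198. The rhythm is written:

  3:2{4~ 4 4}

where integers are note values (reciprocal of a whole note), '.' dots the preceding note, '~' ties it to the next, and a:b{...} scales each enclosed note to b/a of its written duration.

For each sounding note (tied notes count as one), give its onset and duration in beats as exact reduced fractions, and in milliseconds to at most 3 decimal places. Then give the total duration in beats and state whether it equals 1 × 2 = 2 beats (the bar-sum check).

1) 0.0ms=0b +404.04ms=4/3b
2) 404.04ms=4/3b +202.02ms=2/3b
Σ=2b of 2 (198bpm 2/4) — PASS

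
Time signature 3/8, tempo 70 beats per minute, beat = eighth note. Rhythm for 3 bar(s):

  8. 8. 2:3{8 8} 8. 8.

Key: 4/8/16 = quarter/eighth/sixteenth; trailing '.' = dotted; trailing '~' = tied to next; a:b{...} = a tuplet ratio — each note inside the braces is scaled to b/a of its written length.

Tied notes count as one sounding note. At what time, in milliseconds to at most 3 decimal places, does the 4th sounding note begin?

note 4 onset = 9/2b = 3857.143ms

1. 0.0ms @ 0 + 1285.714ms (3/2)
2. 1285.714ms @ 3/2 + 1285.714ms (3/2)
3. 2571.429ms @ 3 + 1285.714ms (3/2)
4. 3857.143ms @ 9/2 + 1285.714ms (3/2)
5. 5142.857ms @ 6 + 1285.714ms (3/2)
6. 6428.571ms @ 15/2 + 1285.714ms (3/2)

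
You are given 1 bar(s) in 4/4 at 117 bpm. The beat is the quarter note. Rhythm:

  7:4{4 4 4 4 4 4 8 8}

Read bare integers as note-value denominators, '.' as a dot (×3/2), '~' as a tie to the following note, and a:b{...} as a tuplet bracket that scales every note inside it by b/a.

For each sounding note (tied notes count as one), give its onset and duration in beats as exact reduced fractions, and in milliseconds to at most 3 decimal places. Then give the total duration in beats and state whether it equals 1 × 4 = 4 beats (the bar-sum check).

1) 0.0ms=0b +293.04ms=4/7b
2) 293.04ms=4/7b +293.04ms=4/7b
3) 586.081ms=8/7b +293.04ms=4/7b
4) 879.121ms=12/7b +293.04ms=4/7b
5) 1172.161ms=16/7b +293.04ms=4/7b
6) 1465.201ms=20/7b +293.04ms=4/7b
7) 1758.242ms=24/7b +146.52ms=2/7b
8) 1904.762ms=26/7b +146.52ms=2/7b
Σ=4b of 4 (117bpm 4/4) — PASS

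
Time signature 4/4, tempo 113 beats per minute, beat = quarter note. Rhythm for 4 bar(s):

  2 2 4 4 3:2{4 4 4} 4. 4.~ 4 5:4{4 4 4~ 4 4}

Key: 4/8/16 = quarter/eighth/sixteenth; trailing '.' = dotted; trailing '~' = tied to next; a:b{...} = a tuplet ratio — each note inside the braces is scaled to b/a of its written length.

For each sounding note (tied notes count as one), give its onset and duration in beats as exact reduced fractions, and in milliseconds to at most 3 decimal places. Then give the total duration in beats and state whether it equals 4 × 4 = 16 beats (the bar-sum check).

1) 0.0ms=0b +1061.947ms=2b
2) 1061.947ms=2b +1061.947ms=2b
3) 2123.894ms=4b +530.973ms=1b
4) 2654.867ms=5b +530.973ms=1b
5) 3185.841ms=6b +353.982ms=2/3b
6) 3539.823ms=20/3b +353.982ms=2/3b
7) 3893.805ms=22/3b +353.982ms=2/3b
8) 4247.788ms=8b +796.46ms=3/2b
9) 5044.248ms=19/2b +1327.434ms=5/2b
10) 6371.681ms=12b +424.779ms=4/5b
11) 6796.46ms=64/5b +424.779ms=4/5b
12) 7221.239ms=68/5b +849.558ms=8/5b
13) 8070.796ms=76/5b +424.779ms=4/5b
Σ=16b of 16 (113bpm 4/4) — PASS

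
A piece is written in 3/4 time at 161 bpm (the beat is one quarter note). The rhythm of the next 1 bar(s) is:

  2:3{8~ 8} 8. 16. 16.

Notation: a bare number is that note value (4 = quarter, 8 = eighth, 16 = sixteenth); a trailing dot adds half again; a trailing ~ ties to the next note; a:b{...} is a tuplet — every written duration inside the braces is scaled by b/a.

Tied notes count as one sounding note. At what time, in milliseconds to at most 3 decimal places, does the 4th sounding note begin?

1. 0.0ms @ 0 + 559.006ms (3/2)
2. 559.006ms @ 3/2 + 279.503ms (3/4)
3. 838.509ms @ 9/4 + 139.752ms (3/8)
4. 978.261ms @ 21/8 + 139.752ms (3/8)

note 4 onset = 21/8b = 978.261ms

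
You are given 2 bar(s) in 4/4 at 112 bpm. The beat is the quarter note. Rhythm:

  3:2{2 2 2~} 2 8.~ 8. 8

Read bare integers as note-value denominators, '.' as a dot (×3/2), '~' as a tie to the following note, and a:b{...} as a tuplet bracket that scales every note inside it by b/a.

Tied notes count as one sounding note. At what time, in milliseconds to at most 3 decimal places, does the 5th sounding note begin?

note 5 onset = 15/2b = 4017.857ms

1. 0.0ms @ 0 + 714.286ms (4/3)
2. 714.286ms @ 4/3 + 714.286ms (4/3)
3. 1428.571ms @ 8/3 + 1785.714ms (10/3)
4. 3214.286ms @ 6 + 803.571ms (3/2)
5. 4017.857ms @ 15/2 + 267.857ms (1/2)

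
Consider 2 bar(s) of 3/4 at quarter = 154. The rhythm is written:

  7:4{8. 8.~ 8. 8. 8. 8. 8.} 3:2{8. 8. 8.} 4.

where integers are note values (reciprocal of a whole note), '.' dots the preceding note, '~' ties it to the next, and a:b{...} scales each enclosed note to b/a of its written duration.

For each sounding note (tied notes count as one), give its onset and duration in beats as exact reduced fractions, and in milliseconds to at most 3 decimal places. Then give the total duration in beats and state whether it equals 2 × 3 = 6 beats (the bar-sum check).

1) 0.0ms=0b +166.976ms=3/7b
2) 166.976ms=3/7b +333.952ms=6/7b
3) 500.928ms=9/7b +166.976ms=3/7b
4) 667.904ms=12/7b +166.976ms=3/7b
5) 834.879ms=15/7b +166.976ms=3/7b
6) 1001.855ms=18/7b +166.976ms=3/7b
7) 1168.831ms=3b +194.805ms=1/2b
8) 1363.636ms=7/2b +194.805ms=1/2b
9) 1558.442ms=4b +194.805ms=1/2b
10) 1753.247ms=9/2b +584.416ms=3/2b
Σ=6b of 6 (154bpm 3/4) — PASS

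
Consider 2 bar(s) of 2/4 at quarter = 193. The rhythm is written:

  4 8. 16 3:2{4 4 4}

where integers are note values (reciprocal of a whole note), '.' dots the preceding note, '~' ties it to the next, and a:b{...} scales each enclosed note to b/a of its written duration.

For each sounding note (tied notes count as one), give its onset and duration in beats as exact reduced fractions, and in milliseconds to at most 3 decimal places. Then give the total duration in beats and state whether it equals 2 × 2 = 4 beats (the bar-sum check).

1) 0.0ms=0b +310.881ms=1b
2) 310.881ms=1b +233.161ms=3/4b
3) 544.041ms=7/4b +77.72ms=1/4b
4) 621.762ms=2b +207.254ms=2/3b
5) 829.016ms=8/3b +207.254ms=2/3b
6) 1036.269ms=10/3b +207.254ms=2/3b
Σ=4b of 4 (193bpm 2/4) — PASS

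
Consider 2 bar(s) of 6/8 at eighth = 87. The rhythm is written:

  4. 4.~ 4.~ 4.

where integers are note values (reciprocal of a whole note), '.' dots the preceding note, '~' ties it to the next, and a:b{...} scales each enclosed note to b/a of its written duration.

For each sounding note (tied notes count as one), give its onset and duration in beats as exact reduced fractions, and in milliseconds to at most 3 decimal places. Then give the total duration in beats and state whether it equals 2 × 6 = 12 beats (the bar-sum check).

1) 0.0ms=0b +2068.966ms=3b
2) 2068.966ms=3b +6206.897ms=9b
Σ=12b of 12 (87bpm 6/8) — PASS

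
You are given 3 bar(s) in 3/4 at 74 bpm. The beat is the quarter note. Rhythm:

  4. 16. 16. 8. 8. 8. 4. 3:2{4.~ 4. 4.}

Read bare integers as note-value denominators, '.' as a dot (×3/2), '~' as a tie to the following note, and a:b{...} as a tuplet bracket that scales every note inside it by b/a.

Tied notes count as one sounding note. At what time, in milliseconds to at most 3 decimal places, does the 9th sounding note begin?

note 9 onset = 8b = 6486.486ms

1. 0.0ms @ 0 + 1216.216ms (3/2)
2. 1216.216ms @ 3/2 + 304.054ms (3/8)
3. 1520.27ms @ 15/8 + 304.054ms (3/8)
4. 1824.324ms @ 9/4 + 608.108ms (3/4)
5. 2432.432ms @ 3 + 608.108ms (3/4)
6. 3040.541ms @ 15/4 + 608.108ms (3/4)
7. 3648.649ms @ 9/2 + 1216.216ms (3/2)
8. 4864.865ms @ 6 + 1621.622ms (2)
9. 6486.486ms @ 8 + 810.811ms (1)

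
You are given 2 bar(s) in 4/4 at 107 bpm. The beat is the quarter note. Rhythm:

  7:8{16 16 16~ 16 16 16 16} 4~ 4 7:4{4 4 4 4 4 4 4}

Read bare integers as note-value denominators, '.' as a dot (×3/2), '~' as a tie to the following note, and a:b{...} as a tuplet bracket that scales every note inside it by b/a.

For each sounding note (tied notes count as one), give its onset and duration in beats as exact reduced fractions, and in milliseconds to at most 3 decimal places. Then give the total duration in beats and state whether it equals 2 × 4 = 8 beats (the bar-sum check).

1) 0.0ms=0b +160.214ms=2/7b
2) 160.214ms=2/7b +160.214ms=2/7b
3) 320.427ms=4/7b +320.427ms=4/7b
4) 640.854ms=8/7b +160.214ms=2/7b
5) 801.068ms=10/7b +160.214ms=2/7b
6) 961.282ms=12/7b +160.214ms=2/7b
7) 1121.495ms=2b +1121.495ms=2b
8) 2242.991ms=4b +320.427ms=4/7b
9) 2563.418ms=32/7b +320.427ms=4/7b
10) 2883.845ms=36/7b +320.427ms=4/7b
11) 3204.272ms=40/7b +320.427ms=4/7b
12) 3524.7ms=44/7b +320.427ms=4/7b
13) 3845.127ms=48/7b +320.427ms=4/7b
14) 4165.554ms=52/7b +320.427ms=4/7b
Σ=8b of 8 (107bpm 4/4) — PASS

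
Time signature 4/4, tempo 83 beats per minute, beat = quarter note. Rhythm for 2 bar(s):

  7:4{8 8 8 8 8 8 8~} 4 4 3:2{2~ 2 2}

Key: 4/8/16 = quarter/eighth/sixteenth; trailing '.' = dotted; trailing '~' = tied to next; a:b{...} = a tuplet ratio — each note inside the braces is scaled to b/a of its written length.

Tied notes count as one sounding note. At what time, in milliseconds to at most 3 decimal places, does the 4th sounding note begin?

1. 0.0ms @ 0 + 206.54ms (2/7)
2. 206.54ms @ 2/7 + 206.54ms (2/7)
3. 413.081ms @ 4/7 + 206.54ms (2/7)
4. 619.621ms @ 6/7 + 206.54ms (2/7)
5. 826.162ms @ 8/7 + 206.54ms (2/7)
6. 1032.702ms @ 10/7 + 206.54ms (2/7)
7. 1239.243ms @ 12/7 + 929.432ms (9/7)
8. 2168.675ms @ 3 + 722.892ms (1)
9. 2891.566ms @ 4 + 1927.711ms (8/3)
10. 4819.277ms @ 20/3 + 963.855ms (4/3)

note 4 onset = 6/7b = 619.621ms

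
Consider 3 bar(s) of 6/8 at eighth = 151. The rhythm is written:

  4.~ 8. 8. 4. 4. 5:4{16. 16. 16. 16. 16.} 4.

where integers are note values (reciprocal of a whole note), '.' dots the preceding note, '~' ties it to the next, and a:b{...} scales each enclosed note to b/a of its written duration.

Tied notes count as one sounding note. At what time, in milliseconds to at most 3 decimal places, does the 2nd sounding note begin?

note 2 onset = 9/2b = 1788.079ms

1. 0.0ms @ 0 + 1788.079ms (9/2)
2. 1788.079ms @ 9/2 + 596.026ms (3/2)
3. 2384.106ms @ 6 + 1192.053ms (3)
4. 3576.159ms @ 9 + 1192.053ms (3)
5. 4768.212ms @ 12 + 238.411ms (3/5)
6. 5006.623ms @ 63/5 + 238.411ms (3/5)
7. 5245.033ms @ 66/5 + 238.411ms (3/5)
8. 5483.444ms @ 69/5 + 238.411ms (3/5)
9. 5721.854ms @ 72/5 + 238.411ms (3/5)
10. 5960.265ms @ 15 + 1192.053ms (3)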